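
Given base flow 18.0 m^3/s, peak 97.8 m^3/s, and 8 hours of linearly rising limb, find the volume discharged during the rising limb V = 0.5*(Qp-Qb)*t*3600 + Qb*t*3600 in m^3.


V = 0.5*(97.8 - 18.0)*8*3600 + 18.0*8*3600 = 1.6675e+06 m^3


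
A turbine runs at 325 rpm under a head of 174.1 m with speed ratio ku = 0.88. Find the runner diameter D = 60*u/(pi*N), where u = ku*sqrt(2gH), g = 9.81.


u = 0.88 * sqrt(2*9.81*174.1) = 51.4318 m/s
D = 60 * 51.4318 / (pi * 325) = 3.0224 m


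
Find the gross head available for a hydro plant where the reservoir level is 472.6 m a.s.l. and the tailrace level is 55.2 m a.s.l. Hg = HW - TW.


Hg = 472.6 - 55.2 = 417.4000 m


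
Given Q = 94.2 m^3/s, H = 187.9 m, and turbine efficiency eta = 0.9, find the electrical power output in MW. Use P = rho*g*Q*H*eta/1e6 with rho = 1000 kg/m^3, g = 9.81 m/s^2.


P = 1000 * 9.81 * 94.2 * 187.9 * 0.9 / 1e6 = 156.2749 MW


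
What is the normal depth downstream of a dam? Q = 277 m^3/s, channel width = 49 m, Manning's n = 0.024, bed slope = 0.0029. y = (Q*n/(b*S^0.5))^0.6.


y = (277 * 0.024 / (49 * 0.0029^0.5))^0.6 = 1.7409 m


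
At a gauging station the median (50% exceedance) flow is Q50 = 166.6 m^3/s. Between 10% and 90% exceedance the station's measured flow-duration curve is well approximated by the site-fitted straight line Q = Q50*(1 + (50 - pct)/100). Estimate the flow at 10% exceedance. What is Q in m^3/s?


Q = 166.6 * (1 + (50 - 10)/100) = 233.2400 m^3/s


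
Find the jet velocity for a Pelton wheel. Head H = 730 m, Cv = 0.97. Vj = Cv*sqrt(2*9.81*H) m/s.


Vj = 0.97 * sqrt(2*9.81*730) = 116.0868 m/s


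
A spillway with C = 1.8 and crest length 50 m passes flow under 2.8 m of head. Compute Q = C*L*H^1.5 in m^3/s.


Q = 1.8 * 50 * 2.8^1.5 = 421.6767 m^3/s


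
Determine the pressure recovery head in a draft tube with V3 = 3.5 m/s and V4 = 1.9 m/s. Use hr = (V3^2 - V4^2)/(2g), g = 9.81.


hr = (3.5^2 - 1.9^2) / (2*9.81) = 0.4404 m


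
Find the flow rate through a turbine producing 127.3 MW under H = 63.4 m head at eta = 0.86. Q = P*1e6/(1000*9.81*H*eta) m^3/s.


Q = 127.3 * 1e6 / (1000 * 9.81 * 63.4 * 0.86) = 237.9971 m^3/s


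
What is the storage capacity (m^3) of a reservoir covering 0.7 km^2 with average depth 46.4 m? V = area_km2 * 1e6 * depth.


V = 0.7 * 1e6 * 46.4 = 3.2480e+07 m^3


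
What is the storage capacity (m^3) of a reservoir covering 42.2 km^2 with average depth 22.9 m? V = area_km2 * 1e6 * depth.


V = 42.2 * 1e6 * 22.9 = 9.6638e+08 m^3


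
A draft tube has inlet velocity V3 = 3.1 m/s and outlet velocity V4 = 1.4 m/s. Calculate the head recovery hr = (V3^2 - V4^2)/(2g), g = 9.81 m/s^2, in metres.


hr = (3.1^2 - 1.4^2) / (2*9.81) = 0.3899 m


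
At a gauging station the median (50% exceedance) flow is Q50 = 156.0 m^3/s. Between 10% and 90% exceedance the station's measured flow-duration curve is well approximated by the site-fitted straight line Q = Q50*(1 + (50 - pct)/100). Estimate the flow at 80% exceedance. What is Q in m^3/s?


Q = 156.0 * (1 + (50 - 80)/100) = 109.2000 m^3/s


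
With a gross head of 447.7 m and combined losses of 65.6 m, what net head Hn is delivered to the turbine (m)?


Hn = 447.7 - 65.6 = 382.1000 m


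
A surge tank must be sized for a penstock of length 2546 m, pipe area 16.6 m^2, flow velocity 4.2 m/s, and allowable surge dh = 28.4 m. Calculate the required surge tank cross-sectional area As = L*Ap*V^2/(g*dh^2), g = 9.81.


As = 2546 * 16.6 * 4.2^2 / (9.81 * 28.4^2) = 94.2235 m^2


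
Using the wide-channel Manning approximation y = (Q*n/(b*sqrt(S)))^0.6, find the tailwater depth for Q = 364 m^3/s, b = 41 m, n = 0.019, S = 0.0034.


y = (364 * 0.019 / (41 * 0.0034^0.5))^0.6 = 1.8915 m


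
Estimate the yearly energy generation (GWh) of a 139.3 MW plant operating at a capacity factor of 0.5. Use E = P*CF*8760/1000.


E = 139.3 * 0.5 * 8760 / 1000 = 610.1340 GWh


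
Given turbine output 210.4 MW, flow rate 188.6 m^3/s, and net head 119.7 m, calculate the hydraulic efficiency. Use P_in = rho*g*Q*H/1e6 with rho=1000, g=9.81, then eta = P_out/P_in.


P_in = 1000 * 9.81 * 188.6 * 119.7 / 1e6 = 221.4649 MW
eta = 210.4 / 221.4649 = 0.9500


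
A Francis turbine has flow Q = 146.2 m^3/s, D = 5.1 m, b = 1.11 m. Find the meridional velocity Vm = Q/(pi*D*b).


Vm = 146.2 / (pi * 5.1 * 1.11) = 8.2206 m/s


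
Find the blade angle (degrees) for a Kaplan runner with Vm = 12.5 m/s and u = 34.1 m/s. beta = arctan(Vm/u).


beta = arctan(12.5 / 34.1) = 20.1314 degrees


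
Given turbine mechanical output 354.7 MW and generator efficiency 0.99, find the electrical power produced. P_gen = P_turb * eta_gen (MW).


P_gen = 354.7 * 0.99 = 351.1530 MW


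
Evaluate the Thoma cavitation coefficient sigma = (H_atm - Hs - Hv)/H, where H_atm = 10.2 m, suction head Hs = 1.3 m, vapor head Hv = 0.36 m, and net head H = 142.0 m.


sigma = (10.2 - 1.3 - 0.36) / 142.0 = 0.0601


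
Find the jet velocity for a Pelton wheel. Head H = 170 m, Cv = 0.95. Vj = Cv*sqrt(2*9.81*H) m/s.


Vj = 0.95 * sqrt(2*9.81*170) = 54.8653 m/s


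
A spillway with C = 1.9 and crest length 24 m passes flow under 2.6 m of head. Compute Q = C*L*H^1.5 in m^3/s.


Q = 1.9 * 24 * 2.6^1.5 = 191.1723 m^3/s


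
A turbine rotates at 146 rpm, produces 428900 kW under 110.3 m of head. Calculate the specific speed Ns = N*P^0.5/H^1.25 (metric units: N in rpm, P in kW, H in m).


Ns = 146 * 428900^0.5 / 110.3^1.25 = 267.4924


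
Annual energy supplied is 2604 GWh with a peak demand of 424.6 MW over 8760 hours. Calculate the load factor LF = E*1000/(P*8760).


LF = 2604 * 1000 / (424.6 * 8760) = 0.7001


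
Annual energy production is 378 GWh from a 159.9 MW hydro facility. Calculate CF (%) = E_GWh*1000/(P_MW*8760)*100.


CF = 378 * 1000 / (159.9 * 8760) * 100 = 26.9860 %


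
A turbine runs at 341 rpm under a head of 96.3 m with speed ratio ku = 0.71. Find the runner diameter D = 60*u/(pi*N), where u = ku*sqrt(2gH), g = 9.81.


u = 0.71 * sqrt(2*9.81*96.3) = 30.8618 m/s
D = 60 * 30.8618 / (pi * 341) = 1.7285 m


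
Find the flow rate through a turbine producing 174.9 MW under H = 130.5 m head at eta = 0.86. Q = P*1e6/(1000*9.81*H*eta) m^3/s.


Q = 174.9 * 1e6 / (1000 * 9.81 * 130.5 * 0.86) = 158.8590 m^3/s


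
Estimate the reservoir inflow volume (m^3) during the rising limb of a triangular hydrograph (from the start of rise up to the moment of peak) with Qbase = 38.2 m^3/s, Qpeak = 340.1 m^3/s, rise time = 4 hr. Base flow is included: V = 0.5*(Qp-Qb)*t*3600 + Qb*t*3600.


V = 0.5*(340.1 - 38.2)*4*3600 + 38.2*4*3600 = 2.7238e+06 m^3


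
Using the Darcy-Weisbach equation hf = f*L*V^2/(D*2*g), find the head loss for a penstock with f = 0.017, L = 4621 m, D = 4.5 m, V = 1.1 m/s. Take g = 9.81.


hf = 0.017 * 4621 * 1.1^2 / (4.5 * 2 * 9.81) = 1.0766 m


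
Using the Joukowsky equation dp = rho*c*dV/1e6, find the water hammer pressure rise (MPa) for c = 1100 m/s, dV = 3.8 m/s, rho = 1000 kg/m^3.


dp = 1000 * 1100 * 3.8 / 1e6 = 4.1800 MPa


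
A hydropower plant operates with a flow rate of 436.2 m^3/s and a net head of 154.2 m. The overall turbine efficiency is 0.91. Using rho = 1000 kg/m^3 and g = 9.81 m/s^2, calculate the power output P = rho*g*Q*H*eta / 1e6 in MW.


P = 1000 * 9.81 * 436.2 * 154.2 * 0.91 / 1e6 = 600.4550 MW


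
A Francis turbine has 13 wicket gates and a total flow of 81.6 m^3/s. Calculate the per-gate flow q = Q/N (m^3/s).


q = 81.6 / 13 = 6.2769 m^3/s


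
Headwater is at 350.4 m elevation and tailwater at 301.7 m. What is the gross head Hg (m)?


Hg = 350.4 - 301.7 = 48.7000 m


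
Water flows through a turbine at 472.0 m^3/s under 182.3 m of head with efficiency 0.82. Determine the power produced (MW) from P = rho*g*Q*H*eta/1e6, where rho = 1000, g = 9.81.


P = 1000 * 9.81 * 472.0 * 182.3 * 0.82 / 1e6 = 692.1680 MW


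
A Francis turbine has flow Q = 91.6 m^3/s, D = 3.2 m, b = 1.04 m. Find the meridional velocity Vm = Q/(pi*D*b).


Vm = 91.6 / (pi * 3.2 * 1.04) = 8.7612 m/s


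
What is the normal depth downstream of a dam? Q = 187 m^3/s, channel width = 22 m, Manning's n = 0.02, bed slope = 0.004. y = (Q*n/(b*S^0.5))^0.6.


y = (187 * 0.02 / (22 * 0.004^0.5))^0.6 = 1.8099 m


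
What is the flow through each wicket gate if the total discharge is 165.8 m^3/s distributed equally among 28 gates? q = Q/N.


q = 165.8 / 28 = 5.9214 m^3/s


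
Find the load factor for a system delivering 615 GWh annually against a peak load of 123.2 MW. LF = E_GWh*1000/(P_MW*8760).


LF = 615 * 1000 / (123.2 * 8760) = 0.5698


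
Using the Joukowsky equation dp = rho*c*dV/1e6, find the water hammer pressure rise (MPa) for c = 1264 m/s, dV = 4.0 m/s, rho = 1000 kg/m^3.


dp = 1000 * 1264 * 4.0 / 1e6 = 5.0560 MPa


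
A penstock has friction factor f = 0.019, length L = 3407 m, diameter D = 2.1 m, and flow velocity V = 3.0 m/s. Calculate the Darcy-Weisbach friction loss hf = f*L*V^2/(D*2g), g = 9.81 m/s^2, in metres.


hf = 0.019 * 3407 * 3.0^2 / (2.1 * 2 * 9.81) = 14.1400 m


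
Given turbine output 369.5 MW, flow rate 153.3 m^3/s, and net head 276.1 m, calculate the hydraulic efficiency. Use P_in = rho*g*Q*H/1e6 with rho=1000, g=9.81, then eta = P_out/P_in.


P_in = 1000 * 9.81 * 153.3 * 276.1 / 1e6 = 415.2193 MW
eta = 369.5 / 415.2193 = 0.8899


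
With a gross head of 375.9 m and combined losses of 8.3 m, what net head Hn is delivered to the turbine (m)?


Hn = 375.9 - 8.3 = 367.6000 m


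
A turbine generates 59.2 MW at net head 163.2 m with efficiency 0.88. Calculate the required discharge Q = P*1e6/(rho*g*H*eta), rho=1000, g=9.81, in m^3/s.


Q = 59.2 * 1e6 / (1000 * 9.81 * 163.2 * 0.88) = 42.0194 m^3/s


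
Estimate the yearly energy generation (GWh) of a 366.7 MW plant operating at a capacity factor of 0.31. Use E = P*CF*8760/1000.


E = 366.7 * 0.31 * 8760 / 1000 = 995.8105 GWh


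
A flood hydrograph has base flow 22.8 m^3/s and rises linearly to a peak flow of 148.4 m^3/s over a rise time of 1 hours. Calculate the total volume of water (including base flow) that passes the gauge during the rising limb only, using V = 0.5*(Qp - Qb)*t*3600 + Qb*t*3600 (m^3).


V = 0.5*(148.4 - 22.8)*1*3600 + 22.8*1*3600 = 308160.0000 m^3


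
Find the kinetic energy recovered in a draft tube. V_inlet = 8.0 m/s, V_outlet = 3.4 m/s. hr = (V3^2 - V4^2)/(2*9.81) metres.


hr = (8.0^2 - 3.4^2) / (2*9.81) = 2.6728 m


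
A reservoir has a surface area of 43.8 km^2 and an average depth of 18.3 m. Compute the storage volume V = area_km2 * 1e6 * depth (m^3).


V = 43.8 * 1e6 * 18.3 = 8.0154e+08 m^3


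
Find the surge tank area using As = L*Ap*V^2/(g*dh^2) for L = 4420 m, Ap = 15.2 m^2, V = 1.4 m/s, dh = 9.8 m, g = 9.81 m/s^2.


As = 4420 * 15.2 * 1.4^2 / (9.81 * 9.8^2) = 139.7658 m^2


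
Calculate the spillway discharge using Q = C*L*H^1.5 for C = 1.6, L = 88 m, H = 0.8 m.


Q = 1.6 * 88 * 0.8^1.5 = 100.7483 m^3/s


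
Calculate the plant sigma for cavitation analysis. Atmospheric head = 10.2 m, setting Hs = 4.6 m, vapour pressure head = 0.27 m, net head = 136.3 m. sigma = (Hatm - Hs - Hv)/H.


sigma = (10.2 - 4.6 - 0.27) / 136.3 = 0.0391


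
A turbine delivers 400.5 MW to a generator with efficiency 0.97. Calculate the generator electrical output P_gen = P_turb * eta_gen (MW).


P_gen = 400.5 * 0.97 = 388.4850 MW


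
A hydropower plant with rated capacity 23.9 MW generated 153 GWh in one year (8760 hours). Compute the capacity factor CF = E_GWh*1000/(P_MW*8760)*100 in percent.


CF = 153 * 1000 / (23.9 * 8760) * 100 = 73.0785 %


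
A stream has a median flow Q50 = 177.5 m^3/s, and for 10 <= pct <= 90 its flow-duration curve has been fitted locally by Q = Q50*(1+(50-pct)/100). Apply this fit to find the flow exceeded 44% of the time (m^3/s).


Q = 177.5 * (1 + (50 - 44)/100) = 188.1500 m^3/s


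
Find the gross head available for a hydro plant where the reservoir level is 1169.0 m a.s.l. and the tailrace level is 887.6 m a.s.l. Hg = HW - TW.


Hg = 1169.0 - 887.6 = 281.4000 m


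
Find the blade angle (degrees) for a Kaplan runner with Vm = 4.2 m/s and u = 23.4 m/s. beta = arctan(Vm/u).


beta = arctan(4.2 / 23.4) = 10.1755 degrees


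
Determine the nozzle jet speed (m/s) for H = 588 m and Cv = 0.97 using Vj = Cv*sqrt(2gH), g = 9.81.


Vj = 0.97 * sqrt(2*9.81*588) = 104.1861 m/s


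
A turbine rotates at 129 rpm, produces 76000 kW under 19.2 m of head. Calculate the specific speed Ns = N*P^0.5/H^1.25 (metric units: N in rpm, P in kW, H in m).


Ns = 129 * 76000^0.5 / 19.2^1.25 = 884.8506


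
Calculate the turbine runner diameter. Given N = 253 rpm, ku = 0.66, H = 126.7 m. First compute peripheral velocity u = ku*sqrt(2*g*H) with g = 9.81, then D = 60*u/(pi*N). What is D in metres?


u = 0.66 * sqrt(2*9.81*126.7) = 32.9065 m/s
D = 60 * 32.9065 / (pi * 253) = 2.4841 m


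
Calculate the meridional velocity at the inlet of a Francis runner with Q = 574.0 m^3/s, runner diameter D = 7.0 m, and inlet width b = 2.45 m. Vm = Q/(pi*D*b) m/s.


Vm = 574.0 / (pi * 7.0 * 2.45) = 10.6536 m/s


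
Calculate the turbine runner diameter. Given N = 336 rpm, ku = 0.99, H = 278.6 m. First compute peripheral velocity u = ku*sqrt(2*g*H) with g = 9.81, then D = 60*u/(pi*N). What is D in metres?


u = 0.99 * sqrt(2*9.81*278.6) = 73.1940 m/s
D = 60 * 73.1940 / (pi * 336) = 4.1604 m


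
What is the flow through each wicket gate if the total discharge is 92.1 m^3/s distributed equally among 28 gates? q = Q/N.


q = 92.1 / 28 = 3.2893 m^3/s


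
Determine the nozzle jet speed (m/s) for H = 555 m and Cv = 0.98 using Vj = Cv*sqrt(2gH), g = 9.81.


Vj = 0.98 * sqrt(2*9.81*555) = 102.2638 m/s


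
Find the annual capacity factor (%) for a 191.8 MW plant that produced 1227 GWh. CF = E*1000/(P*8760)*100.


CF = 1227 * 1000 / (191.8 * 8760) * 100 = 73.0284 %


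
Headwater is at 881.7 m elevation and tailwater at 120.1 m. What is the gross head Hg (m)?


Hg = 881.7 - 120.1 = 761.6000 m


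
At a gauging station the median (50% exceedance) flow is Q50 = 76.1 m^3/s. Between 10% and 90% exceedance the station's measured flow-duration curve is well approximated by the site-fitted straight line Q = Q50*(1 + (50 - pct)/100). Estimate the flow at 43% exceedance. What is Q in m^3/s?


Q = 76.1 * (1 + (50 - 43)/100) = 81.4270 m^3/s


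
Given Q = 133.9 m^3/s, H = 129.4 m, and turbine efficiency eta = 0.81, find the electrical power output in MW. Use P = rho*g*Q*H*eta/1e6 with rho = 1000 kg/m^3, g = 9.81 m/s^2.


P = 1000 * 9.81 * 133.9 * 129.4 * 0.81 / 1e6 = 137.6794 MW


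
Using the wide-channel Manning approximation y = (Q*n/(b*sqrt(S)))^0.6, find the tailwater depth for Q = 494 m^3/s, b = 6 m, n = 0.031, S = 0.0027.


y = (494 * 0.031 / (6 * 0.0027^0.5))^0.6 = 10.3455 m


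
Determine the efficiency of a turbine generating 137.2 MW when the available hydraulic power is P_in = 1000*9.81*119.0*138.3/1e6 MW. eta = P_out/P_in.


P_in = 1000 * 9.81 * 119.0 * 138.3 / 1e6 = 161.4500 MW
eta = 137.2 / 161.4500 = 0.8498


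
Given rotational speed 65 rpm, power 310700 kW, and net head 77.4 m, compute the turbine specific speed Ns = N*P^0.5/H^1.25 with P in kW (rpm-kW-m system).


Ns = 65 * 310700^0.5 / 77.4^1.25 = 157.8185


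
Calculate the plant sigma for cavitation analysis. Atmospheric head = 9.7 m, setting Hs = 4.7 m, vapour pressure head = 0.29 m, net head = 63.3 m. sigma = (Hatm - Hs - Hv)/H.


sigma = (9.7 - 4.7 - 0.29) / 63.3 = 0.0744


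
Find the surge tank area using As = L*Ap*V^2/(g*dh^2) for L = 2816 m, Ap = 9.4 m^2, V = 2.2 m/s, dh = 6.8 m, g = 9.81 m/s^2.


As = 2816 * 9.4 * 2.2^2 / (9.81 * 6.8^2) = 282.4353 m^2


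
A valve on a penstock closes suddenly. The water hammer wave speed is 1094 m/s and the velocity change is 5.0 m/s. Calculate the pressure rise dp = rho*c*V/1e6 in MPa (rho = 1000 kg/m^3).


dp = 1000 * 1094 * 5.0 / 1e6 = 5.4700 MPa


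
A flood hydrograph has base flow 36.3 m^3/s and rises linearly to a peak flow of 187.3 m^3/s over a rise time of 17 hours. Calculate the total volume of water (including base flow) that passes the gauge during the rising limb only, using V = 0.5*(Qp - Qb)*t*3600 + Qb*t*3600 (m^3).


V = 0.5*(187.3 - 36.3)*17*3600 + 36.3*17*3600 = 6.8422e+06 m^3


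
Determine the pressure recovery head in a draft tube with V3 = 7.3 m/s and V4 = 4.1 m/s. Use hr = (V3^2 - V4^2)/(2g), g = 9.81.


hr = (7.3^2 - 4.1^2) / (2*9.81) = 1.8593 m


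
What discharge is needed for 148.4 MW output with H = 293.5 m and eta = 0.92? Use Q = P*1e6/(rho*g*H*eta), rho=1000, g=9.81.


Q = 148.4 * 1e6 / (1000 * 9.81 * 293.5 * 0.92) = 56.0233 m^3/s


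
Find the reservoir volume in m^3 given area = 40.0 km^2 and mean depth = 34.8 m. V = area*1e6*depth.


V = 40.0 * 1e6 * 34.8 = 1.3920e+09 m^3


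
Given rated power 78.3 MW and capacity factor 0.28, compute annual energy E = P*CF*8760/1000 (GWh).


E = 78.3 * 0.28 * 8760 / 1000 = 192.0542 GWh


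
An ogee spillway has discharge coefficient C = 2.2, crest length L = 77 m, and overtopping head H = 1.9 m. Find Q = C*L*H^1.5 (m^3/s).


Q = 2.2 * 77 * 1.9^1.5 = 443.6534 m^3/s


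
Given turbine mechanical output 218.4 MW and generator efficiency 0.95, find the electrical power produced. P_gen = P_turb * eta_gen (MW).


P_gen = 218.4 * 0.95 = 207.4800 MW


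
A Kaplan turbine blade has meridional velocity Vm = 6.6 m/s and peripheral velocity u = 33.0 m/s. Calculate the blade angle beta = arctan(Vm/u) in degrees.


beta = arctan(6.6 / 33.0) = 11.3099 degrees


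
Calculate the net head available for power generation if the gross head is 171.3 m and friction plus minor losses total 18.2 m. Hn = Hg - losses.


Hn = 171.3 - 18.2 = 153.1000 m


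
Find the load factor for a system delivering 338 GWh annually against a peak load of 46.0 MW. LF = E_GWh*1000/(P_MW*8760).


LF = 338 * 1000 / (46.0 * 8760) = 0.8388


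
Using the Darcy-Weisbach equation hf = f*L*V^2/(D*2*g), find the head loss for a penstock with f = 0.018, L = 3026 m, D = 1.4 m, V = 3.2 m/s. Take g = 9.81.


hf = 0.018 * 3026 * 3.2^2 / (1.4 * 2 * 9.81) = 20.3055 m


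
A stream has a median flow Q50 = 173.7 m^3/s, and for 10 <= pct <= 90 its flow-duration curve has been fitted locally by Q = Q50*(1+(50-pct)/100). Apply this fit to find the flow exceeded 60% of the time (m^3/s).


Q = 173.7 * (1 + (50 - 60)/100) = 156.3300 m^3/s


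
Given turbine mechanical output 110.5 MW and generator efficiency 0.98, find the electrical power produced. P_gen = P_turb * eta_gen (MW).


P_gen = 110.5 * 0.98 = 108.2900 MW


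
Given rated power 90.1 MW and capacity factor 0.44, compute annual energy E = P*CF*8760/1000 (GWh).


E = 90.1 * 0.44 * 8760 / 1000 = 347.2814 GWh


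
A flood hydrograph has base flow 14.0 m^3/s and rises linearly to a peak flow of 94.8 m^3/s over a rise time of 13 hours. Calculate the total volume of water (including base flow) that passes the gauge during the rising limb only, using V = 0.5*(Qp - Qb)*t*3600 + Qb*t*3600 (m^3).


V = 0.5*(94.8 - 14.0)*13*3600 + 14.0*13*3600 = 2.5459e+06 m^3


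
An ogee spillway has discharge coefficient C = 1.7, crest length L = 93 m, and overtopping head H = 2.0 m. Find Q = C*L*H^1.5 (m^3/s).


Q = 1.7 * 93 * 2.0^1.5 = 447.1743 m^3/s


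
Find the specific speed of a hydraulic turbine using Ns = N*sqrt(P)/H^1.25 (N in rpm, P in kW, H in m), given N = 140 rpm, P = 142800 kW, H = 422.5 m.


Ns = 140 * 142800^0.5 / 422.5^1.25 = 27.6191


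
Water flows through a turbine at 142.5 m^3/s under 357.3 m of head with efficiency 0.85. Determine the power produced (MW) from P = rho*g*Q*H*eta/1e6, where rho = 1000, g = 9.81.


P = 1000 * 9.81 * 142.5 * 357.3 * 0.85 / 1e6 = 424.5568 MW


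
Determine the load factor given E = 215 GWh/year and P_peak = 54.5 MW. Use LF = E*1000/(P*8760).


LF = 215 * 1000 / (54.5 * 8760) = 0.4503


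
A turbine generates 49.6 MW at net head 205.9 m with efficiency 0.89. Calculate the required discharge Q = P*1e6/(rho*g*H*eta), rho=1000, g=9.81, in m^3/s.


Q = 49.6 * 1e6 / (1000 * 9.81 * 205.9 * 0.89) = 27.5909 m^3/s


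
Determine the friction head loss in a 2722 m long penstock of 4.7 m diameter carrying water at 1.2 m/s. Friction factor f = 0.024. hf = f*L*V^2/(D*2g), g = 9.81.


hf = 0.024 * 2722 * 1.2^2 / (4.7 * 2 * 9.81) = 1.0202 m


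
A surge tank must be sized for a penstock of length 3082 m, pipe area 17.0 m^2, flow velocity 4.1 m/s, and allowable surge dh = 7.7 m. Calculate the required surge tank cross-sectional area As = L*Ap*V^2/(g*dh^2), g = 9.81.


As = 3082 * 17.0 * 4.1^2 / (9.81 * 7.7^2) = 1514.2543 m^2


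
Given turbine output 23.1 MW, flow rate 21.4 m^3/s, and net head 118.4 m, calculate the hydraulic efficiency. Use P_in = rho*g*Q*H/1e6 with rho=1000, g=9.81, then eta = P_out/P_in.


P_in = 1000 * 9.81 * 21.4 * 118.4 / 1e6 = 24.8562 MW
eta = 23.1 / 24.8562 = 0.9293


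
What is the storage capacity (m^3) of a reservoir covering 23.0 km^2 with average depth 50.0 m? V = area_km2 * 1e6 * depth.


V = 23.0 * 1e6 * 50.0 = 1.1500e+09 m^3


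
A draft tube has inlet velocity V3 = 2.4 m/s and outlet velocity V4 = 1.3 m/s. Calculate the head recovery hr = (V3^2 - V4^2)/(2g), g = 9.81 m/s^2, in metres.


hr = (2.4^2 - 1.3^2) / (2*9.81) = 0.2074 m


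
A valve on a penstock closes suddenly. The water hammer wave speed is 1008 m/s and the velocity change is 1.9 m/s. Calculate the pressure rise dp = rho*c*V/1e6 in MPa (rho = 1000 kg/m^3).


dp = 1000 * 1008 * 1.9 / 1e6 = 1.9152 MPa


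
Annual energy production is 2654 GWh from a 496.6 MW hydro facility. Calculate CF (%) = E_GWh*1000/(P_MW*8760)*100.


CF = 2654 * 1000 / (496.6 * 8760) * 100 = 61.0085 %


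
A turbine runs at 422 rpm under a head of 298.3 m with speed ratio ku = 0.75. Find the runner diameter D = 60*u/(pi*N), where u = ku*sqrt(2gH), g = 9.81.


u = 0.75 * sqrt(2*9.81*298.3) = 57.3769 m/s
D = 60 * 57.3769 / (pi * 422) = 2.5967 m


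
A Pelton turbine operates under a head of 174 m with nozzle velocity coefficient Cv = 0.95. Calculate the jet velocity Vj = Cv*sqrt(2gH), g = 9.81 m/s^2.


Vj = 0.95 * sqrt(2*9.81*174) = 55.5070 m/s


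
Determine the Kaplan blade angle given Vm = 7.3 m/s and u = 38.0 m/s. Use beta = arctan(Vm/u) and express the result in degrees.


beta = arctan(7.3 / 38.0) = 10.8743 degrees


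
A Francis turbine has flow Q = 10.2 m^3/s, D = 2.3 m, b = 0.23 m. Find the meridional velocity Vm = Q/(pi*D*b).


Vm = 10.2 / (pi * 2.3 * 0.23) = 6.1375 m/s


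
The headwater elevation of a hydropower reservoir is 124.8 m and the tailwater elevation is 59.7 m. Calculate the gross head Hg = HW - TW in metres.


Hg = 124.8 - 59.7 = 65.1000 m


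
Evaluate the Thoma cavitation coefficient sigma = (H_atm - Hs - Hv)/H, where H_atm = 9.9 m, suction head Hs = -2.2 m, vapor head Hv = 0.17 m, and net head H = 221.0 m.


sigma = (9.9 - (-2.2) - 0.17) / 221.0 = 0.0540


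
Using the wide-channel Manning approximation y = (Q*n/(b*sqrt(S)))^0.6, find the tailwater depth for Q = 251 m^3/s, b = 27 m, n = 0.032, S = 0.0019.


y = (251 * 0.032 / (27 * 0.0019^0.5))^0.6 = 3.1656 m


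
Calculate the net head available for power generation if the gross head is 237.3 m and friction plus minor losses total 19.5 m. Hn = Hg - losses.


Hn = 237.3 - 19.5 = 217.8000 m


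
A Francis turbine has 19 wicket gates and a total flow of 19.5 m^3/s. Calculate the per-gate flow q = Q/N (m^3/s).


q = 19.5 / 19 = 1.0263 m^3/s


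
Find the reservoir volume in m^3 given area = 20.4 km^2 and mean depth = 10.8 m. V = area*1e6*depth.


V = 20.4 * 1e6 * 10.8 = 2.2032e+08 m^3


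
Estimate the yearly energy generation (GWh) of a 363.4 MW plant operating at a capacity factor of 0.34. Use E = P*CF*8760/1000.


E = 363.4 * 0.34 * 8760 / 1000 = 1082.3506 GWh


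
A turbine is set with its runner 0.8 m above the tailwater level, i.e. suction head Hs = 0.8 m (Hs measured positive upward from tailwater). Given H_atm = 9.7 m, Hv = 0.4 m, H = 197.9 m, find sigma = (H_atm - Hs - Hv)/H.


sigma = (9.7 - 0.8 - 0.4) / 197.9 = 0.0430


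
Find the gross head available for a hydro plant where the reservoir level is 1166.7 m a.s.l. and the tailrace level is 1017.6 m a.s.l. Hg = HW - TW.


Hg = 1166.7 - 1017.6 = 149.1000 m


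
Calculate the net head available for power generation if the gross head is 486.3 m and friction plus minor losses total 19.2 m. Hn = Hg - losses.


Hn = 486.3 - 19.2 = 467.1000 m


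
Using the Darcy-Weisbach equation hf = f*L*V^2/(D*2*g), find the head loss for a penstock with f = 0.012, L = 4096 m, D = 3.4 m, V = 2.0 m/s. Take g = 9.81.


hf = 0.012 * 4096 * 2.0^2 / (3.4 * 2 * 9.81) = 2.9473 m


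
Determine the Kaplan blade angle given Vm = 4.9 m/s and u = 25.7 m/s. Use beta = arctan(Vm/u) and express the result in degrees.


beta = arctan(4.9 / 25.7) = 10.7945 degrees


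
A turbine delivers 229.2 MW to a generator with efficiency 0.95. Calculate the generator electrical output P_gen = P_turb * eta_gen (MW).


P_gen = 229.2 * 0.95 = 217.7400 MW


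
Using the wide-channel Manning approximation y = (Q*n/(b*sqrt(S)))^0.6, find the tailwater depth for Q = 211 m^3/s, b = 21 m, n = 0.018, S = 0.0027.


y = (211 * 0.018 / (21 * 0.0027^0.5))^0.6 = 2.1135 m


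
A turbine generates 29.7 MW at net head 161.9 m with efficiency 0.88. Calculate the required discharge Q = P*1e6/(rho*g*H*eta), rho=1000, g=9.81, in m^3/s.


Q = 29.7 * 1e6 / (1000 * 9.81 * 161.9 * 0.88) = 21.2500 m^3/s


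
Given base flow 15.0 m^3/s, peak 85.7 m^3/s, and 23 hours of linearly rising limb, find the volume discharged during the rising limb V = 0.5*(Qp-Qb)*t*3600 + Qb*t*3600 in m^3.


V = 0.5*(85.7 - 15.0)*23*3600 + 15.0*23*3600 = 4.1690e+06 m^3


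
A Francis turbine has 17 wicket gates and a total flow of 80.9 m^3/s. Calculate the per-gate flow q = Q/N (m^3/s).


q = 80.9 / 17 = 4.7588 m^3/s


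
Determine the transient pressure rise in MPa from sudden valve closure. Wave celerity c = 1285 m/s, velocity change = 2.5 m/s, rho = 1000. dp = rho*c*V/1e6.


dp = 1000 * 1285 * 2.5 / 1e6 = 3.2125 MPa


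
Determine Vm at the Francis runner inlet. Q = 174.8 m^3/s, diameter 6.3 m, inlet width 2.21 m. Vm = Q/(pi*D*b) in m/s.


Vm = 174.8 / (pi * 6.3 * 2.21) = 3.9963 m/s


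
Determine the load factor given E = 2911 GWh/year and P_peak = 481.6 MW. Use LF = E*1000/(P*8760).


LF = 2911 * 1000 / (481.6 * 8760) = 0.6900


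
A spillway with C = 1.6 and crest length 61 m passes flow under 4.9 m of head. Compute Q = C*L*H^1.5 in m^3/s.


Q = 1.6 * 61 * 4.9^1.5 = 1058.6294 m^3/s


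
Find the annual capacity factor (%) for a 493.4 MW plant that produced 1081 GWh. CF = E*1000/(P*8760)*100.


CF = 1081 * 1000 / (493.4 * 8760) * 100 = 25.0105 %


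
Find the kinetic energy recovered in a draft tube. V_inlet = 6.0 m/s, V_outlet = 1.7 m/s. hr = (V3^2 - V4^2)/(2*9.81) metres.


hr = (6.0^2 - 1.7^2) / (2*9.81) = 1.6876 m


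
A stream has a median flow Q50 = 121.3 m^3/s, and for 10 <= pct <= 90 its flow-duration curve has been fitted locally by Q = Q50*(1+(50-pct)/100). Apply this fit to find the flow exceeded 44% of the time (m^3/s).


Q = 121.3 * (1 + (50 - 44)/100) = 128.5780 m^3/s


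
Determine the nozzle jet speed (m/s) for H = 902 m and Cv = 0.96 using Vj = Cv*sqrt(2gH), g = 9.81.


Vj = 0.96 * sqrt(2*9.81*902) = 127.7097 m/s


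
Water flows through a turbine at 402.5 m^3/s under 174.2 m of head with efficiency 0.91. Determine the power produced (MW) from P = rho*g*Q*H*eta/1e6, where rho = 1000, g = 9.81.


P = 1000 * 9.81 * 402.5 * 174.2 * 0.91 / 1e6 = 625.9281 MW


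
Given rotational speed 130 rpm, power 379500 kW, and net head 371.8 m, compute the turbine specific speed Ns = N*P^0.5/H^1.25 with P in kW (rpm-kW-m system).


Ns = 130 * 379500^0.5 / 371.8^1.25 = 49.0527


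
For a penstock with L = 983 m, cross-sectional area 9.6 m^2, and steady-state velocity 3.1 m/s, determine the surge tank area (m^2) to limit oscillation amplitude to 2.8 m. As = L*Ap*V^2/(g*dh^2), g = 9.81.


As = 983 * 9.6 * 3.1^2 / (9.81 * 2.8^2) = 1179.1337 m^2


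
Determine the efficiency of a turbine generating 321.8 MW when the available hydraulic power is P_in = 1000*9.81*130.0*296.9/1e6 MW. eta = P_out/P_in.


P_in = 1000 * 9.81 * 130.0 * 296.9 / 1e6 = 378.6366 MW
eta = 321.8 / 378.6366 = 0.8499


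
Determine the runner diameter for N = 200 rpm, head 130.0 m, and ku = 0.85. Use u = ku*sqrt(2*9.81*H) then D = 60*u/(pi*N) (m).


u = 0.85 * sqrt(2*9.81*130.0) = 42.9279 m/s
D = 60 * 42.9279 / (pi * 200) = 4.0993 m


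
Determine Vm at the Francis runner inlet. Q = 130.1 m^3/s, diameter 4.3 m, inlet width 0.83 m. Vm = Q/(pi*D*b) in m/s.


Vm = 130.1 / (pi * 4.3 * 0.83) = 11.6033 m/s


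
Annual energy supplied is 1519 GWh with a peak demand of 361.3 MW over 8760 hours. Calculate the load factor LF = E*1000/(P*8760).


LF = 1519 * 1000 / (361.3 * 8760) = 0.4799


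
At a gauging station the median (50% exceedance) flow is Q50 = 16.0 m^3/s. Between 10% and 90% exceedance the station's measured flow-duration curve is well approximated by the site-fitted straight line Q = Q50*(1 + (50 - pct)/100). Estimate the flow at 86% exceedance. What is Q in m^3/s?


Q = 16.0 * (1 + (50 - 86)/100) = 10.2400 m^3/s


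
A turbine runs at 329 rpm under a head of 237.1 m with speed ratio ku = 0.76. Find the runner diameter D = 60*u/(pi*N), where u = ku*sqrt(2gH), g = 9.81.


u = 0.76 * sqrt(2*9.81*237.1) = 51.8357 m/s
D = 60 * 51.8357 / (pi * 329) = 3.0091 m


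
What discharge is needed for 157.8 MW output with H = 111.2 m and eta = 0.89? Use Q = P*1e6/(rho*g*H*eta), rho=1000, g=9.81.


Q = 157.8 * 1e6 / (1000 * 9.81 * 111.2 * 0.89) = 162.5336 m^3/s


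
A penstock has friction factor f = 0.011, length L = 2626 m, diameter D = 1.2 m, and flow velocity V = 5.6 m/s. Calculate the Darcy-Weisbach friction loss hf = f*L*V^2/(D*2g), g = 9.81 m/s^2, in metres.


hf = 0.011 * 2626 * 5.6^2 / (1.2 * 2 * 9.81) = 38.4754 m


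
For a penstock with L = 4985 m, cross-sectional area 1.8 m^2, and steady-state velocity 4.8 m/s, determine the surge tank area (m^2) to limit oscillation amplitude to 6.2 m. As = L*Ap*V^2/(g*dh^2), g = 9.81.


As = 4985 * 1.8 * 4.8^2 / (9.81 * 6.2^2) = 548.2363 m^2


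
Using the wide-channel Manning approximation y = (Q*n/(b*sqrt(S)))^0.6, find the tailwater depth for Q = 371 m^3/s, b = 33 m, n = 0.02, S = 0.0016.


y = (371 * 0.02 / (33 * 0.0016^0.5))^0.6 = 2.8177 m


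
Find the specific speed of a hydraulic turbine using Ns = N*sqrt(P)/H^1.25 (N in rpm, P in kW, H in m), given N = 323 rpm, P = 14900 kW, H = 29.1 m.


Ns = 323 * 14900^0.5 / 29.1^1.25 = 583.3503


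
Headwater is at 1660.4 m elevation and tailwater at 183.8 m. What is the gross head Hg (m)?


Hg = 1660.4 - 183.8 = 1476.6000 m


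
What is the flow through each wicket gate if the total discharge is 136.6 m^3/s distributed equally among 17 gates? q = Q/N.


q = 136.6 / 17 = 8.0353 m^3/s


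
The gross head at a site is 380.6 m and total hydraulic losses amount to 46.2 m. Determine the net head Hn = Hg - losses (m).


Hn = 380.6 - 46.2 = 334.4000 m


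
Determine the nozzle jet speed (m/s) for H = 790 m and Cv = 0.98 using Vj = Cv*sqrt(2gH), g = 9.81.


Vj = 0.98 * sqrt(2*9.81*790) = 122.0082 m/s


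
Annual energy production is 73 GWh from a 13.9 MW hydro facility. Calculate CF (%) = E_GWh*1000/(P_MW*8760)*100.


CF = 73 * 1000 / (13.9 * 8760) * 100 = 59.9520 %


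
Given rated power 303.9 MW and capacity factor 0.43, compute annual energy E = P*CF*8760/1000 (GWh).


E = 303.9 * 0.43 * 8760 / 1000 = 1144.7305 GWh


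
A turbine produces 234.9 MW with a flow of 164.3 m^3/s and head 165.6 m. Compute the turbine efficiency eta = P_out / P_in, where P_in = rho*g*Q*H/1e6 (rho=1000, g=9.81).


P_in = 1000 * 9.81 * 164.3 * 165.6 / 1e6 = 266.9113 MW
eta = 234.9 / 266.9113 = 0.8801


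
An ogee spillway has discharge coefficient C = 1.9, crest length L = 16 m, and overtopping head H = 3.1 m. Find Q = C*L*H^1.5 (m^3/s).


Q = 1.9 * 16 * 3.1^1.5 = 165.9266 m^3/s


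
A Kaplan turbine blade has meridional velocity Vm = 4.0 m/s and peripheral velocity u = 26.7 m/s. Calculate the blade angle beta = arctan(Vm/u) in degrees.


beta = arctan(4.0 / 26.7) = 8.5203 degrees


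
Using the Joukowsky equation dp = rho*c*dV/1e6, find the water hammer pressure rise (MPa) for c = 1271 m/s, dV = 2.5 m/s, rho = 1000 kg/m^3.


dp = 1000 * 1271 * 2.5 / 1e6 = 3.1775 MPa


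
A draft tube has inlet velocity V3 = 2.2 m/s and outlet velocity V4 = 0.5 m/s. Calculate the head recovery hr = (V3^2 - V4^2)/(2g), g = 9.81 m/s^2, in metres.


hr = (2.2^2 - 0.5^2) / (2*9.81) = 0.2339 m


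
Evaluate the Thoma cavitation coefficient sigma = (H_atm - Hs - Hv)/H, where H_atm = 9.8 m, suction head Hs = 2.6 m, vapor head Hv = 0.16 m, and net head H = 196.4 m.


sigma = (9.8 - 2.6 - 0.16) / 196.4 = 0.0358


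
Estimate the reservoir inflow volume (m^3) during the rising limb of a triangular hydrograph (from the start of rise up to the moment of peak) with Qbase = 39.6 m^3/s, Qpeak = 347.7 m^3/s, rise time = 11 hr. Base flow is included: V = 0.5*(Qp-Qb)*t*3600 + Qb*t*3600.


V = 0.5*(347.7 - 39.6)*11*3600 + 39.6*11*3600 = 7.6685e+06 m^3


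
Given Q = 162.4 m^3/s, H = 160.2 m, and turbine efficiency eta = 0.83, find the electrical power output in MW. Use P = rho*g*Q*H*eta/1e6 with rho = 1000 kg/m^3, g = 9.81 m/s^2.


P = 1000 * 9.81 * 162.4 * 160.2 * 0.83 / 1e6 = 211.8340 MW


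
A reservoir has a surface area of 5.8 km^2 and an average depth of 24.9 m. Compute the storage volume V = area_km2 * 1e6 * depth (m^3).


V = 5.8 * 1e6 * 24.9 = 1.4442e+08 m^3


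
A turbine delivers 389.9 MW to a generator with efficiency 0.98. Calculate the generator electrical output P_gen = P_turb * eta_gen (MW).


P_gen = 389.9 * 0.98 = 382.1020 MW


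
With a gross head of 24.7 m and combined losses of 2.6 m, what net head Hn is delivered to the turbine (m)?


Hn = 24.7 - 2.6 = 22.1000 m


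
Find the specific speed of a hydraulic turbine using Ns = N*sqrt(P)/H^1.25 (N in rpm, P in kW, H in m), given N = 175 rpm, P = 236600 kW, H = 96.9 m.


Ns = 175 * 236600^0.5 / 96.9^1.25 = 279.9888


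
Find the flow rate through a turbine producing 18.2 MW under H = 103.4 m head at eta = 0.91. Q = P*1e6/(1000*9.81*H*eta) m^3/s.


Q = 18.2 * 1e6 / (1000 * 9.81 * 103.4 * 0.91) = 19.7170 m^3/s


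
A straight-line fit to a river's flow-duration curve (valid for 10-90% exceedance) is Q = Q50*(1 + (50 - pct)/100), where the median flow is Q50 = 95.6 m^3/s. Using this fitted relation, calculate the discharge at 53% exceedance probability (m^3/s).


Q = 95.6 * (1 + (50 - 53)/100) = 92.7320 m^3/s


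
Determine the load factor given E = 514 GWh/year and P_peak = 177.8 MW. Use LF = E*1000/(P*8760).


LF = 514 * 1000 / (177.8 * 8760) = 0.3300


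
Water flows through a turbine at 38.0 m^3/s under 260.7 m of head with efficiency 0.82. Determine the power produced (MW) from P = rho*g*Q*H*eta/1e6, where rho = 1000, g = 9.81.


P = 1000 * 9.81 * 38.0 * 260.7 * 0.82 / 1e6 = 79.6907 MW


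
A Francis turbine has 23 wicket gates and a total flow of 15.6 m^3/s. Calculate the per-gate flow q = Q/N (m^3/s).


q = 15.6 / 23 = 0.6783 m^3/s


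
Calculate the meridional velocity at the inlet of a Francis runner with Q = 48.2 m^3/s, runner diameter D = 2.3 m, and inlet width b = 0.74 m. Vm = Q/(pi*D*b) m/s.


Vm = 48.2 / (pi * 2.3 * 0.74) = 9.0144 m/s


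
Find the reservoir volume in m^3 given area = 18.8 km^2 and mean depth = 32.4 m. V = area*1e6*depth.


V = 18.8 * 1e6 * 32.4 = 6.0912e+08 m^3


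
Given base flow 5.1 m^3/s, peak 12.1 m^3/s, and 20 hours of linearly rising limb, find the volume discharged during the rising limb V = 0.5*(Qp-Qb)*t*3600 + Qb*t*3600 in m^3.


V = 0.5*(12.1 - 5.1)*20*3600 + 5.1*20*3600 = 619200.0000 m^3


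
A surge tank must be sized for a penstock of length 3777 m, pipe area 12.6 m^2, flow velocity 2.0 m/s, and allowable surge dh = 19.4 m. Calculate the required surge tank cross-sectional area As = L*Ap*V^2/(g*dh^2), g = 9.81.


As = 3777 * 12.6 * 2.0^2 / (9.81 * 19.4^2) = 51.5591 m^2


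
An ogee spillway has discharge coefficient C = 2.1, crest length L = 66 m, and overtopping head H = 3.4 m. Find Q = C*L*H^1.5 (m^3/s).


Q = 2.1 * 66 * 3.4^1.5 = 868.9236 m^3/s


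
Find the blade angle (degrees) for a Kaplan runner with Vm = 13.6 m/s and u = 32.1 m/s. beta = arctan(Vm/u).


beta = arctan(13.6 / 32.1) = 22.9612 degrees


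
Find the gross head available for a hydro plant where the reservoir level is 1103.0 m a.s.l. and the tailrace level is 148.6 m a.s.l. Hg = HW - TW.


Hg = 1103.0 - 148.6 = 954.4000 m


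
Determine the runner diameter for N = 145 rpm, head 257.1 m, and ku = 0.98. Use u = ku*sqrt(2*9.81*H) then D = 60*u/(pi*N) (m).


u = 0.98 * sqrt(2*9.81*257.1) = 69.6028 m/s
D = 60 * 69.6028 / (pi * 145) = 9.1677 m


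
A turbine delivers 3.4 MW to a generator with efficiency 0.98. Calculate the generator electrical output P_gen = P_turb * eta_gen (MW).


P_gen = 3.4 * 0.98 = 3.3320 MW


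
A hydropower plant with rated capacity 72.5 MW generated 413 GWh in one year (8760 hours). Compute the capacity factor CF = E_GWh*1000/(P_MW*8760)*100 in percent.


CF = 413 * 1000 / (72.5 * 8760) * 100 = 65.0291 %


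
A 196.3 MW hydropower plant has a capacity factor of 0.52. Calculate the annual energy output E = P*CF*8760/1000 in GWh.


E = 196.3 * 0.52 * 8760 / 1000 = 894.1858 GWh


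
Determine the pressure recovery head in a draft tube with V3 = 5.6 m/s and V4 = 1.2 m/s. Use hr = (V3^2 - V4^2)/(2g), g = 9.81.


hr = (5.6^2 - 1.2^2) / (2*9.81) = 1.5250 m


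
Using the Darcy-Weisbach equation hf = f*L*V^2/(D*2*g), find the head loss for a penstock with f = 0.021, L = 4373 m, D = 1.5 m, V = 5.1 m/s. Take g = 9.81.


hf = 0.021 * 4373 * 5.1^2 / (1.5 * 2 * 9.81) = 81.1613 m


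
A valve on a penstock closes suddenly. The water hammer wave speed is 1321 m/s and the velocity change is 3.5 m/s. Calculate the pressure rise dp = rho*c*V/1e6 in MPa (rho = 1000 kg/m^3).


dp = 1000 * 1321 * 3.5 / 1e6 = 4.6235 MPa


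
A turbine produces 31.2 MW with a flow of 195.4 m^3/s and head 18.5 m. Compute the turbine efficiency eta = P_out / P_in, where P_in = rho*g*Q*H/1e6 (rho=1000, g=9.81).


P_in = 1000 * 9.81 * 195.4 * 18.5 / 1e6 = 35.4622 MW
eta = 31.2 / 35.4622 = 0.8798


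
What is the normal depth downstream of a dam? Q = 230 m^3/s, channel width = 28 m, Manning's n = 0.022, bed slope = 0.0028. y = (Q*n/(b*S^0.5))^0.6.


y = (230 * 0.022 / (28 * 0.0028^0.5))^0.6 = 2.0895 m


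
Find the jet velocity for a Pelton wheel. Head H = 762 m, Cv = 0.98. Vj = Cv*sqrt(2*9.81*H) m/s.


Vj = 0.98 * sqrt(2*9.81*762) = 119.8266 m/s


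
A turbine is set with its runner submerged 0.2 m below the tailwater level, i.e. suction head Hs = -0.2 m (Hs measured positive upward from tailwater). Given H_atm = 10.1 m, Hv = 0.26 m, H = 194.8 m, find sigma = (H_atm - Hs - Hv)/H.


sigma = (10.1 - (-0.2) - 0.26) / 194.8 = 0.0515


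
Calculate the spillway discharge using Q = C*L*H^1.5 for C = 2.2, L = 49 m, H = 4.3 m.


Q = 2.2 * 49 * 4.3^1.5 = 961.2170 m^3/s
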